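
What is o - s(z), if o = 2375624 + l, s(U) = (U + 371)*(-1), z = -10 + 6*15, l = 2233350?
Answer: 4609425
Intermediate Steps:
z = 80 (z = -10 + 90 = 80)
s(U) = -371 - U (s(U) = (371 + U)*(-1) = -371 - U)
o = 4608974 (o = 2375624 + 2233350 = 4608974)
o - s(z) = 4608974 - (-371 - 1*80) = 4608974 - (-371 - 80) = 4608974 - 1*(-451) = 4608974 + 451 = 4609425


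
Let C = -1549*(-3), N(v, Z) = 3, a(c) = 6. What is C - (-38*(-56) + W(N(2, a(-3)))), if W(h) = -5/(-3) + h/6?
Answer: 15101/6 ≈ 2516.8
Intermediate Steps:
W(h) = 5/3 + h/6 (W(h) = -5*(-⅓) + h*(⅙) = 5/3 + h/6)
C = 4647
C - (-38*(-56) + W(N(2, a(-3)))) = 4647 - (-38*(-56) + (5/3 + (⅙)*3)) = 4647 - (2128 + (5/3 + ½)) = 4647 - (2128 + 13/6) = 4647 - 1*12781/6 = 4647 - 12781/6 = 15101/6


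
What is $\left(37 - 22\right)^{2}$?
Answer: $225$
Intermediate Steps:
$\left(37 - 22\right)^{2} = 15^{2} = 225$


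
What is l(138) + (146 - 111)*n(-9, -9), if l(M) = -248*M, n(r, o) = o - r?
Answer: -34224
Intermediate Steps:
l(138) + (146 - 111)*n(-9, -9) = -248*138 + (146 - 111)*(-9 - 1*(-9)) = -34224 + 35*(-9 + 9) = -34224 + 35*0 = -34224 + 0 = -34224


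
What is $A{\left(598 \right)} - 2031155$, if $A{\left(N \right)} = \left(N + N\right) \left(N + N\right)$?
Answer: $-600739$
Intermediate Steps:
$A{\left(N \right)} = 4 N^{2}$ ($A{\left(N \right)} = 2 N 2 N = 4 N^{2}$)
$A{\left(598 \right)} - 2031155 = 4 \cdot 598^{2} - 2031155 = 4 \cdot 357604 - 2031155 = 1430416 - 2031155 = -600739$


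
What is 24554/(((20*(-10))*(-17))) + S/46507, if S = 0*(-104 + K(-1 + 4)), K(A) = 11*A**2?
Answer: 12277/1700 ≈ 7.2218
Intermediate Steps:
S = 0 (S = 0*(-104 + 11*(-1 + 4)**2) = 0*(-104 + 11*3**2) = 0*(-104 + 11*9) = 0*(-104 + 99) = 0*(-5) = 0)
24554/(((20*(-10))*(-17))) + S/46507 = 24554/(((20*(-10))*(-17))) + 0/46507 = 24554/((-200*(-17))) + 0*(1/46507) = 24554/3400 + 0 = 24554*(1/3400) + 0 = 12277/1700 + 0 = 12277/1700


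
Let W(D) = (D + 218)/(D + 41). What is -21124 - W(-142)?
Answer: -2133448/101 ≈ -21123.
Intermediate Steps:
W(D) = (218 + D)/(41 + D)
-21124 - W(-142) = -21124 - (218 - 142)/(41 - 142) = -21124 - 76/(-101) = -21124 - (-1)*76/101 = -21124 - 1*(-76/101) = -21124 + 76/101 = -2133448/101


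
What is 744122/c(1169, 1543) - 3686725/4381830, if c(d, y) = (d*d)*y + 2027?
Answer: -259019618296433/307985049844650 ≈ -0.84101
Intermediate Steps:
c(d, y) = 2027 + y*d**2 (c(d, y) = d**2*y + 2027 = y*d**2 + 2027 = 2027 + y*d**2)
744122/c(1169, 1543) - 3686725/4381830 = 744122/(2027 + 1543*1169**2) - 3686725/4381830 = 744122/(2027 + 1543*1366561) - 3686725*1/4381830 = 744122/(2027 + 2108603623) - 737345/876366 = 744122/2108605650 - 737345/876366 = 744122*(1/2108605650) - 737345/876366 = 372061/1054302825 - 737345/876366 = -259019618296433/307985049844650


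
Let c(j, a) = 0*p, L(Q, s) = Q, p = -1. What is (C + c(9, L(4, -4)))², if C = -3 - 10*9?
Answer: 8649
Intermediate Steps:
c(j, a) = 0 (c(j, a) = 0*(-1) = 0)
C = -93 (C = -3 - 90 = -93)
(C + c(9, L(4, -4)))² = (-93 + 0)² = (-93)² = 8649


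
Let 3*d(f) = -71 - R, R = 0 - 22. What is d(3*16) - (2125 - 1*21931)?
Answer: 59369/3 ≈ 19790.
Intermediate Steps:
R = -22
d(f) = -49/3 (d(f) = (-71 - 1*(-22))/3 = (-71 + 22)/3 = (1/3)*(-49) = -49/3)
d(3*16) - (2125 - 1*21931) = -49/3 - (2125 - 1*21931) = -49/3 - (2125 - 21931) = -49/3 - 1*(-19806) = -49/3 + 19806 = 59369/3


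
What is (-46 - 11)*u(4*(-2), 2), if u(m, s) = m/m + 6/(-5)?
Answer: 57/5 ≈ 11.400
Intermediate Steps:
u(m, s) = -⅕ (u(m, s) = 1 + 6*(-⅕) = 1 - 6/5 = -⅕)
(-46 - 11)*u(4*(-2), 2) = (-46 - 11)*(-⅕) = -57*(-⅕) = 57/5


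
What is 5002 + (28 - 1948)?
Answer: 3082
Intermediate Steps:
5002 + (28 - 1948) = 5002 - 1920 = 3082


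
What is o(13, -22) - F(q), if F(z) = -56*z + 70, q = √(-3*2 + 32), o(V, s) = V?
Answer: -57 + 56*√26 ≈ 228.55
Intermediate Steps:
q = √26 (q = √(-6 + 32) = √26 ≈ 5.0990)
F(z) = 70 - 56*z
o(13, -22) - F(q) = 13 - (70 - 56*√26) = 13 + (-70 + 56*√26) = -57 + 56*√26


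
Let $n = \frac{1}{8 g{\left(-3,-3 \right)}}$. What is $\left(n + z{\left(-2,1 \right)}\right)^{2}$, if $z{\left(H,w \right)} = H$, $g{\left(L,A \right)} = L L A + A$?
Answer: $\frac{231361}{57600} \approx 4.0167$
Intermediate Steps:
$g{\left(L,A \right)} = A + A L^{2}$ ($g{\left(L,A \right)} = L^{2} A + A = A L^{2} + A = A + A L^{2}$)
$n = - \frac{1}{240}$ ($n = \frac{1}{8 \left(- 3 \left(1 + \left(-3\right)^{2}\right)\right)} = \frac{1}{8 \left(- 3 \left(1 + 9\right)\right)} = \frac{1}{8 \left(\left(-3\right) 10\right)} = \frac{1}{8 \left(-30\right)} = \frac{1}{-240} = - \frac{1}{240} \approx -0.0041667$)
$\left(n + z{\left(-2,1 \right)}\right)^{2} = \left(- \frac{1}{240} - 2\right)^{2} = \left(- \frac{481}{240}\right)^{2} = \frac{231361}{57600}$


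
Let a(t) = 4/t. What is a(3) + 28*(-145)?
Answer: -12176/3 ≈ -4058.7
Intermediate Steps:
a(3) + 28*(-145) = 4/3 + 28*(-145) = 4*(⅓) - 4060 = 4/3 - 4060 = -12176/3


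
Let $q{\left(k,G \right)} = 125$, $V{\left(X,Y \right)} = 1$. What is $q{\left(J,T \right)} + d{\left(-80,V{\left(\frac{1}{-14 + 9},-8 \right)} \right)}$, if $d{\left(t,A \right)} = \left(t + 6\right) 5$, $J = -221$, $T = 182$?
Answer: $-245$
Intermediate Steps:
$d{\left(t,A \right)} = 30 + 5 t$ ($d{\left(t,A \right)} = \left(6 + t\right) 5 = 30 + 5 t$)
$q{\left(J,T \right)} + d{\left(-80,V{\left(\frac{1}{-14 + 9},-8 \right)} \right)} = 125 + \left(30 + 5 \left(-80\right)\right) = 125 + \left(30 - 400\right) = 125 - 370 = -245$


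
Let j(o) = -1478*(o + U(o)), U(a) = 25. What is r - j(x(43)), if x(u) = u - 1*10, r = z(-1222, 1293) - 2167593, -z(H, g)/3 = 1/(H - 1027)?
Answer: -4682123378/2249 ≈ -2.0819e+6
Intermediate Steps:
z(H, g) = -3/(-1027 + H) (z(H, g) = -3/(H - 1027) = -3/(-1027 + H))
r = -4874916654/2249 (r = -3/(-1027 - 1222) - 2167593 = -3/(-2249) - 2167593 = -3*(-1/2249) - 2167593 = 3/2249 - 2167593 = -4874916654/2249 ≈ -2.1676e+6)
x(u) = -10 + u (x(u) = u - 10 = -10 + u)
j(o) = -36950 - 1478*o (j(o) = -1478*(o + 25) = -1478*(25 + o) = -36950 - 1478*o)
r - j(x(43)) = -4874916654/2249 - (-36950 - 1478*(-10 + 43)) = -4874916654/2249 - (-36950 - 1478*33) = -4874916654/2249 - (-36950 - 48774) = -4874916654/2249 - 1*(-85724) = -4874916654/2249 + 85724 = -4682123378/2249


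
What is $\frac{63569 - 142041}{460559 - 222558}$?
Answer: $- \frac{78472}{238001} \approx -0.32971$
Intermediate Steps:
$\frac{63569 - 142041}{460559 - 222558} = - \frac{78472}{238001}$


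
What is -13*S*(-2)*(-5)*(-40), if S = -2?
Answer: -10400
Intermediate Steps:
-13*S*(-2)*(-5)*(-40) = -13*(-2*(-2))*(-5)*(-40) = -52*(-5)*(-40) = -13*(-20)*(-40) = 260*(-40) = -10400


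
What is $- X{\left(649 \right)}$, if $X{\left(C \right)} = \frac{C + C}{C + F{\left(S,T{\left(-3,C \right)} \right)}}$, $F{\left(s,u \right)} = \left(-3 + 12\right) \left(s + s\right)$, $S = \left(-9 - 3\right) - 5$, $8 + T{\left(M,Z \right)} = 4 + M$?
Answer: $- \frac{1298}{343} \approx -3.7843$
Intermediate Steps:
$T{\left(M,Z \right)} = -4 + M$ ($T{\left(M,Z \right)} = -8 + \left(4 + M\right) = -4 + M$)
$S = -17$ ($S = -12 - 5 = -17$)
$F{\left(s,u \right)} = 18 s$ ($F{\left(s,u \right)} = 9 \cdot 2 s = 18 s$)
$X{\left(C \right)} = \frac{2 C}{-306 + C}$ ($X{\left(C \right)} = \frac{C + C}{C + 18 \left(-17\right)} = \frac{2 C}{C - 306} = \frac{2 C}{-306 + C}$)
$- X{\left(649 \right)} = - \frac{2 \cdot 649}{-306 + 649} = - \frac{2 \cdot 649}{343} = \left(-1\right) \frac{1298}{343} = - \frac{1298}{343}$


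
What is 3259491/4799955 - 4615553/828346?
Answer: -6484820122743/1325341174810 ≈ -4.8929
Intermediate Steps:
3259491/4799955 - 4615553/828346 = 3259491*(1/4799955) - 4615553*1/828346 = 1086497/1599985 - 4615553/828346 = -6484820122743/1325341174810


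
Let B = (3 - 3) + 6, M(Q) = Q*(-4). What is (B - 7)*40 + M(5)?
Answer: -60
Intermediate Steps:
M(Q) = -4*Q
B = 6 (B = 0 + 6 = 6)
(B - 7)*40 + M(5) = (6 - 7)*40 - 4*5 = -1*40 - 20 = -40 - 20 = -60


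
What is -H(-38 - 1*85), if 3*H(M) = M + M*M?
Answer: -5002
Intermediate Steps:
H(M) = M/3 + M**2/3 (H(M) = (M + M*M)/3 = (M + M**2)/3 = M/3 + M**2/3)
-H(-38 - 1*85) = -(-38 - 1*85)*(1 + (-38 - 1*85))/3 = -(-38 - 85)*(1 + (-38 - 85))/3 = -(-123)*(1 - 123)/3 = -(-123)*(-122)/3 = -1*5002 = -5002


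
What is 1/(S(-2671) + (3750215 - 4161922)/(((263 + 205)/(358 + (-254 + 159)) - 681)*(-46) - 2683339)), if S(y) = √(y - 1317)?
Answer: 75524663887657127/1940203917739860555773 - 973015142131793618*I*√997/1940203917739860555773 ≈ 3.8926e-5 - 0.015835*I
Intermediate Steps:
S(y) = √(-1317 + y)
1/(S(-2671) + (3750215 - 4161922)/(((263 + 205)/(358 + (-254 + 159)) - 681)*(-46) - 2683339)) = 1/(√(-1317 - 2671) + (3750215 - 4161922)/(((263 + 205)/(358 + (-254 + 159)) - 681)*(-46) - 2683339)) = 1/(√(-3988) - 411707/((468/(358 - 95) - 681)*(-46) - 2683339)) = 1/(2*I*√997 - 411707/((468/263 - 681)*(-46) - 2683339)) = 1/(2*I*√997 - 411707/(-178635/263*(-46) - 2683339)) = 1/(2*I*√997 - 411707/(8217210/263 - 2683339)) = 1/(2*I*√997 - 411707/(-697500947/263)) = 1/(2*I*√997 - 411707*(-263/697500947)) = 1/(2*I*√997 + 108278941/697500947) = 1/(108278941/697500947 + 2*I*√997)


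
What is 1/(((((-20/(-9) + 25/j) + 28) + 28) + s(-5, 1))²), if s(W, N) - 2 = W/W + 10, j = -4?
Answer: 1296/5470921 ≈ 0.00023689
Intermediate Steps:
s(W, N) = 13 (s(W, N) = 2 + (W/W + 10) = 2 + (1 + 10) = 2 + 11 = 13)
1/(((((-20/(-9) + 25/j) + 28) + 28) + s(-5, 1))²) = 1/(((((-20/(-9) + 25/(-4)) + 28) + 28) + 13)²) = 1/(((((-20*(-⅑) + 25*(-¼)) + 28) + 28) + 13)²) = 1/(((((20/9 - 25/4) + 28) + 28) + 13)²) = 1/((((-145/36 + 28) + 28) + 13)²) = 1/(((863/36 + 28) + 13)²) = 1/((1871/36 + 13)²) = 1/((2339/36)²) = 1/(5470921/1296) = 1296/5470921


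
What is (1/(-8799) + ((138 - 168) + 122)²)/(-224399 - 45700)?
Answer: -74474735/2376601101 ≈ -0.031337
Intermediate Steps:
(1/(-8799) + ((138 - 168) + 122)²)/(-224399 - 45700) = (-1/8799 + (-30 + 122)²)/(-270099) = (-1/8799 + 92²)*(-1/270099) = (-1/8799 + 8464)*(-1/270099) = (74474735/8799)*(-1/270099) = -74474735/2376601101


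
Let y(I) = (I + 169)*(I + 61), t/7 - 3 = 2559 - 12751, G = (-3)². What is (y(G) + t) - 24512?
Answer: -83375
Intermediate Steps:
G = 9
t = -71323 (t = 21 + 7*(2559 - 12751) = 21 + 7*(-10192) = 21 - 71344 = -71323)
y(I) = (61 + I)*(169 + I) (y(I) = (169 + I)*(61 + I) = (61 + I)*(169 + I))
(y(G) + t) - 24512 = ((10309 + 9² + 230*9) - 71323) - 24512 = ((10309 + 81 + 2070) - 71323) - 24512 = (12460 - 71323) - 24512 = -58863 - 24512 = -83375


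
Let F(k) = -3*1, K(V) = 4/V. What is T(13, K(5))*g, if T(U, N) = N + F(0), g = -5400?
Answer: 11880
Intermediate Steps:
F(k) = -3
T(U, N) = -3 + N (T(U, N) = N - 3 = -3 + N)
T(13, K(5))*g = (-3 + 4/5)*(-5400) = (-3 + 4*(⅕))*(-5400) = (-3 + ⅘)*(-5400) = -11/5*(-5400) = 11880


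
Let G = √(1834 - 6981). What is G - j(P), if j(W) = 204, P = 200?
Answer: -204 + I*√5147 ≈ -204.0 + 71.743*I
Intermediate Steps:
G = I*√5147 (G = √(-5147) = I*√5147 ≈ 71.743*I)
G - j(P) = I*√5147 - 1*204 = I*√5147 - 204 = -204 + I*√5147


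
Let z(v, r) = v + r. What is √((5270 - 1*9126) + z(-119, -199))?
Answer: I*√4174 ≈ 64.606*I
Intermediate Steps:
z(v, r) = r + v
√((5270 - 1*9126) + z(-119, -199)) = √((5270 - 1*9126) + (-199 - 119)) = √((5270 - 9126) - 318) = √(-3856 - 318) = √(-4174) = I*√4174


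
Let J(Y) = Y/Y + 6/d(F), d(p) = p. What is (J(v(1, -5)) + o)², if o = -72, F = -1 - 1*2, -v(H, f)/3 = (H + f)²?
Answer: 5329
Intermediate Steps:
v(H, f) = -3*(H + f)²
F = -3 (F = -1 - 2 = -3)
J(Y) = -1 (J(Y) = Y/Y + 6/(-3) = 1 + 6*(-⅓) = 1 - 2 = -1)
(J(v(1, -5)) + o)² = (-1 - 72)² = (-73)² = 5329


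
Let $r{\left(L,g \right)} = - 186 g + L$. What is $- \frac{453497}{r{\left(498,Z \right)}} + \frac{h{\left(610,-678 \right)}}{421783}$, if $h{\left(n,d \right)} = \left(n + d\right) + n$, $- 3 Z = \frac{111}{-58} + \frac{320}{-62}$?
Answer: $- \frac{5547041496597}{725888543} \approx -7641.7$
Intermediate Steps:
$Z = \frac{12721}{5394}$ ($Z = - \frac{\frac{111}{-58} + \frac{320}{-62}}{3} = - \frac{111 \left(- \frac{1}{58}\right) + 320 \left(- \frac{1}{62}\right)}{3} = - \frac{- \frac{111}{58} - \frac{160}{31}}{3} = \left(- \frac{1}{3}\right) \left(- \frac{12721}{1798}\right) = \frac{12721}{5394} \approx 2.3584$)
$h{\left(n,d \right)} = d + 2 n$ ($h{\left(n,d \right)} = \left(d + n\right) + n = d + 2 n$)
$r{\left(L,g \right)} = L - 186 g$
$- \frac{453497}{r{\left(498,Z \right)}} + \frac{h{\left(610,-678 \right)}}{421783} = - \frac{453497}{498 - \frac{12721}{29}} + \frac{-678 + 2 \cdot 610}{421783} = - \frac{453497}{498 - \frac{12721}{29}} + \left(-678 + 1220\right) \frac{1}{421783} = - \frac{453497}{\frac{1721}{29}} + 542 \cdot \frac{1}{421783} = \left(-453497\right) \frac{29}{1721} + \frac{542}{421783} = - \frac{13151413}{1721} + \frac{542}{421783} = - \frac{5547041496597}{725888543}$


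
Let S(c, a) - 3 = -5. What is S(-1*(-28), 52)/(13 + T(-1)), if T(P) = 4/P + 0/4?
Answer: -2/9 ≈ -0.22222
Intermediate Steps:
S(c, a) = -2 (S(c, a) = 3 - 5 = -2)
T(P) = 4/P (T(P) = 4/P + 0*(1/4) = 4/P + 0 = 4/P)
S(-1*(-28), 52)/(13 + T(-1)) = -2/(13 + 4/(-1)) = -2/(13 + 4*(-1)) = -2/(13 - 4) = -2/9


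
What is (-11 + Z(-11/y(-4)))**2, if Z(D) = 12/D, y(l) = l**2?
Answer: 97969/121 ≈ 809.66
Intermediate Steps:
(-11 + Z(-11/y(-4)))**2 = (-11 + 12/((-11/((-4)**2))))**2 = (-11 + 12/((-11/16)))**2 = (-11 + 12/((-11*1/16)))**2 = (-11 + 12/(-11/16))**2 = (-11 + 12*(-16/11))**2 = (-11 - 192/11)**2 = (-313/11)**2 = 97969/121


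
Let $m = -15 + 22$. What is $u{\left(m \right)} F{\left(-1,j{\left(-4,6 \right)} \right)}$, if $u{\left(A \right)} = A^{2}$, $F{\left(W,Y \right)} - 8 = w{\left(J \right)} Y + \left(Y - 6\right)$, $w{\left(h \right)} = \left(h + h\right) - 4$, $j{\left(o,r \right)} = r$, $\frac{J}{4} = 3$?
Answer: $6272$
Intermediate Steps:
$J = 12$ ($J = 4 \cdot 3 = 12$)
$w{\left(h \right)} = -4 + 2 h$ ($w{\left(h \right)} = 2 h - 4 = -4 + 2 h$)
$m = 7$
$F{\left(W,Y \right)} = 2 + 21 Y$ ($F{\left(W,Y \right)} = 8 + \left(\left(-4 + 2 \cdot 12\right) Y + \left(Y - 6\right)\right) = 8 + \left(\left(-4 + 24\right) Y + \left(Y - 6\right)\right) = 8 + \left(20 Y + \left(-6 + Y\right)\right) = 8 + \left(-6 + 21 Y\right) = 2 + 21 Y$)
$u{\left(m \right)} F{\left(-1,j{\left(-4,6 \right)} \right)} = 7^{2} \left(2 + 21 \cdot 6\right) = 49 \left(2 + 126\right) = 49 \cdot 128 = 6272$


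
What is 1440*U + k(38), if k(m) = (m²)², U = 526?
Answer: 2842576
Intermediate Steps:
k(m) = m⁴
1440*U + k(38) = 1440*526 + 38⁴ = 757440 + 2085136 = 2842576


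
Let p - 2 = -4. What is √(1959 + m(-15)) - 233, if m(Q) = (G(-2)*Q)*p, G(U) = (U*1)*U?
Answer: -233 + 3*√231 ≈ -187.40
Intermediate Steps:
G(U) = U² (G(U) = U*U = U²)
p = -2 (p = 2 - 4 = -2)
m(Q) = -8*Q (m(Q) = ((-2)²*Q)*(-2) = (4*Q)*(-2) = -8*Q)
√(1959 + m(-15)) - 233 = √(1959 - 8*(-15)) - 233 = √(1959 + 120) - 233 = √2079 - 233 = 3*√231 - 233 = -233 + 3*√231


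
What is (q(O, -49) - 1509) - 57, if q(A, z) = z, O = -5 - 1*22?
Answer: -1615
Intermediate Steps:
O = -27 (O = -5 - 22 = -27)
(q(O, -49) - 1509) - 57 = (-49 - 1509) - 57 = -1558 - 57 = -1615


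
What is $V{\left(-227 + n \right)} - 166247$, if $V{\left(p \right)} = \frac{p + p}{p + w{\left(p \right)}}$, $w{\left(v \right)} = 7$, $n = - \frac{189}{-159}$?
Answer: $- \frac{1927942523}{11597} \approx -1.6625 \cdot 10^{5}$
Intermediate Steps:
$n = \frac{63}{53}$ ($n = \left(-189\right) \left(- \frac{1}{159}\right) = \frac{63}{53} \approx 1.1887$)
$V{\left(p \right)} = \frac{2 p}{7 + p}$ ($V{\left(p \right)} = \frac{p + p}{p + 7} = \frac{2 p}{7 + p}$)
$V{\left(-227 + n \right)} - 166247 = \frac{2 \left(-227 + \frac{63}{53}\right)}{7 + \left(-227 + \frac{63}{53}\right)} - 166247 = 2 \left(- \frac{11968}{53}\right) \frac{1}{7 - \frac{11968}{53}} - 166247 = 2 \left(- \frac{11968}{53}\right) \frac{1}{- \frac{11597}{53}} - 166247 = 2 \left(- \frac{11968}{53}\right) \left(- \frac{53}{11597}\right) - 166247 = \frac{23936}{11597} - 166247 = - \frac{1927942523}{11597}$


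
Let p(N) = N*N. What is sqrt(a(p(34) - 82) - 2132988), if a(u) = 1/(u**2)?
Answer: I*sqrt(2460350466287)/1074 ≈ 1460.5*I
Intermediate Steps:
p(N) = N**2
a(u) = u**(-2)
sqrt(a(p(34) - 82) - 2132988) = sqrt((34**2 - 82)**(-2) - 2132988) = sqrt((1156 - 82)**(-2) - 2132988) = sqrt(1074**(-2) - 2132988) = sqrt(1/1153476 - 2132988) = sqrt(-2460350466287/1153476) = I*sqrt(2460350466287)/1074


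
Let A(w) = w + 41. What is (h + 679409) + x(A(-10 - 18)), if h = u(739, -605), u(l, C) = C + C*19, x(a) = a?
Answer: 667322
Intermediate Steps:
A(w) = 41 + w
u(l, C) = 20*C (u(l, C) = C + 19*C = 20*C)
h = -12100 (h = 20*(-605) = -12100)
(h + 679409) + x(A(-10 - 18)) = (-12100 + 679409) + (41 + (-10 - 18)) = 667309 + (41 - 28) = 667309 + 13 = 667322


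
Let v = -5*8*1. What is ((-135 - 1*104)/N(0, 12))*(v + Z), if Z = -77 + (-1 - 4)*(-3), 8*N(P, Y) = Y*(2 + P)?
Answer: 8126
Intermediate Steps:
N(P, Y) = Y*(2 + P)/8 (N(P, Y) = (Y*(2 + P))/8 = Y*(2 + P)/8)
Z = -62 (Z = -77 - 5*(-3) = -77 + 15 = -62)
v = -40 (v = -40*1 = -40)
((-135 - 1*104)/N(0, 12))*(v + Z) = ((-135 - 1*104)/(((⅛)*12*(2 + 0))))*(-40 - 62) = ((-135 - 104)/(((⅛)*12*2)))*(-102) = -239/3*(-102) = 8126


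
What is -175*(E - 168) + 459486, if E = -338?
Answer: 548036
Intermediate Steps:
-175*(E - 168) + 459486 = -175*(-338 - 168) + 459486 = -175*(-506) + 459486 = 88550 + 459486 = 548036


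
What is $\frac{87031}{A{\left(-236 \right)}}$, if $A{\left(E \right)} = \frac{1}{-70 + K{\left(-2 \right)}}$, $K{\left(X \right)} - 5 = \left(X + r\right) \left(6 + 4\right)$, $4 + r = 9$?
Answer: $-3046085$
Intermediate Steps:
$r = 5$ ($r = -4 + 9 = 5$)
$K{\left(X \right)} = 55 + 10 X$ ($K{\left(X \right)} = 5 + \left(X + 5\right) \left(6 + 4\right) = 5 + \left(5 + X\right) 10 = 5 + \left(50 + 10 X\right) = 55 + 10 X$)
$A{\left(E \right)} = - \frac{1}{35}$ ($A{\left(E \right)} = \frac{1}{-70 + \left(55 + 10 \left(-2\right)\right)} = \frac{1}{-70 + \left(55 - 20\right)} = \frac{1}{-70 + 35} = \frac{1}{-35} = - \frac{1}{35}$)
$\frac{87031}{A{\left(-236 \right)}} = \frac{87031}{- \frac{1}{35}} = 87031 \left(-35\right) = -3046085$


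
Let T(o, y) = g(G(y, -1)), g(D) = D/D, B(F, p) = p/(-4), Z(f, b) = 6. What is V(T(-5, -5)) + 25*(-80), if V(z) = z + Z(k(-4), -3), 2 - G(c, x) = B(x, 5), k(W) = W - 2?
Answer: -1993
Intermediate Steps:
k(W) = -2 + W
B(F, p) = -p/4 (B(F, p) = p*(-¼) = -p/4)
G(c, x) = 13/4 (G(c, x) = 2 - (-1)*5/4 = 2 - 1*(-5/4) = 2 + 5/4 = 13/4)
g(D) = 1
T(o, y) = 1
V(z) = 6 + z (V(z) = z + 6 = 6 + z)
V(T(-5, -5)) + 25*(-80) = (6 + 1) + 25*(-80) = 7 - 2000 = -1993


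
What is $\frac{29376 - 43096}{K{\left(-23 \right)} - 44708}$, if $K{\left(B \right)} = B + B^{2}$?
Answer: $\frac{6860}{22101} \approx 0.31039$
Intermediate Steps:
$\frac{29376 - 43096}{K{\left(-23 \right)} - 44708} = \frac{29376 - 43096}{- 23 \left(1 - 23\right) - 44708} = - \frac{13720}{\left(-23\right) \left(-22\right) - 44708} = - \frac{13720}{506 - 44708} = - \frac{13720}{-44202} = \left(-13720\right) \left(- \frac{1}{44202}\right) = \frac{6860}{22101}$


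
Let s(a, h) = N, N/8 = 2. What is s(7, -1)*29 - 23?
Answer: 441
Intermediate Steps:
N = 16 (N = 8*2 = 16)
s(a, h) = 16
s(7, -1)*29 - 23 = 16*29 - 23 = 464 - 23 = 441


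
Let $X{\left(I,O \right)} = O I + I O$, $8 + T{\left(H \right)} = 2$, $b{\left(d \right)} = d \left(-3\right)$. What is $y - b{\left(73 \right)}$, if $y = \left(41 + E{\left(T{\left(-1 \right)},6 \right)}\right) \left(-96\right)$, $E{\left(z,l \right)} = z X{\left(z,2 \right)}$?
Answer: $-17541$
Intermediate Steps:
$b{\left(d \right)} = - 3 d$
$T{\left(H \right)} = -6$ ($T{\left(H \right)} = -8 + 2 = -6$)
$X{\left(I,O \right)} = 2 I O$ ($X{\left(I,O \right)} = I O + I O = 2 I O$)
$E{\left(z,l \right)} = 4 z^{2}$ ($E{\left(z,l \right)} = z 2 z 2 = z 4 z = 4 z^{2}$)
$y = -17760$ ($y = \left(41 + 4 \left(-6\right)^{2}\right) \left(-96\right) = \left(41 + 4 \cdot 36\right) \left(-96\right) = \left(41 + 144\right) \left(-96\right) = 185 \left(-96\right) = -17760$)
$y - b{\left(73 \right)} = -17760 - \left(-3\right) 73 = -17760 - -219 = -17760 + 219 = -17541$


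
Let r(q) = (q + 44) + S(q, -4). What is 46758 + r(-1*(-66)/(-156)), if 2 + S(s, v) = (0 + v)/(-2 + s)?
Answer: 76660411/1638 ≈ 46801.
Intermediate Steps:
S(s, v) = -2 + v/(-2 + s) (S(s, v) = -2 + (0 + v)/(-2 + s) = -2 + v/(-2 + s))
r(q) = 44 + q - 2*q/(-2 + q) (r(q) = (q + 44) + (4 - 4 - 2*q)/(-2 + q) = (44 + q) + (-2*q)/(-2 + q) = (44 + q) - 2*q/(-2 + q) = 44 + q - 2*q/(-2 + q))
46758 + r(-1*(-66)/(-156)) = 46758 + (-88 + (-1*(-66)/(-156))² + 40*(-1*(-66)/(-156)))/(-2 - 1*(-66)/(-156)) = 46758 + (-88 + (66*(-1/156))² + 40*(66*(-1/156)))/(-2 + 66*(-1/156)) = 46758 + (-88 + (-11/26)² + 40*(-11/26))/(-2 - 11/26) = 46758 + (-88 + 121/676 - 220/13)/(-63/26) = 46758 - 26/63*(-70807/676) = 46758 + 70807/1638 = 76660411/1638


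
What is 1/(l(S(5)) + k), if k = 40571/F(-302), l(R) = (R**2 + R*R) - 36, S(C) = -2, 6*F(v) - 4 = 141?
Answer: 5/8254 ≈ 0.00060577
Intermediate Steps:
F(v) = 145/6 (F(v) = 2/3 + (1/6)*141 = 2/3 + 47/2 = 145/6)
l(R) = -36 + 2*R**2 (l(R) = (R**2 + R**2) - 36 = 2*R**2 - 36 = -36 + 2*R**2)
k = 8394/5 (k = 40571/(145/6) = 40571*(6/145) = 8394/5 ≈ 1678.8)
1/(l(S(5)) + k) = 1/((-36 + 2*(-2)**2) + 8394/5) = 1/((-36 + 2*4) + 8394/5) = 1/((-36 + 8) + 8394/5) = 1/(-28 + 8394/5) = 1/(8254/5) = 5/8254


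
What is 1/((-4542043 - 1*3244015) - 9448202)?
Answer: -1/17234260 ≈ -5.8024e-8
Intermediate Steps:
1/((-4542043 - 1*3244015) - 9448202) = 1/((-4542043 - 3244015) - 9448202) = 1/(-7786058 - 9448202) = 1/(-17234260) = -1/17234260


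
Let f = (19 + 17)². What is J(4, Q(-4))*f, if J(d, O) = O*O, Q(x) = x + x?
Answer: 82944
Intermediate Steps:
Q(x) = 2*x
J(d, O) = O²
f = 1296 (f = 36² = 1296)
J(4, Q(-4))*f = (2*(-4))²*1296 = (-8)²*1296 = 64*1296 = 82944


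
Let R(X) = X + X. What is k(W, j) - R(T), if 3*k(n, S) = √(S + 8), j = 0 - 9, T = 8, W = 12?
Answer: -16 + I/3 ≈ -16.0 + 0.33333*I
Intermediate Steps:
j = -9
k(n, S) = √(8 + S)/3 (k(n, S) = √(S + 8)/3 = √(8 + S)/3)
R(X) = 2*X
k(W, j) - R(T) = √(8 - 9)/3 - 2*8 = √(-1)/3 - 1*16 = I/3 - 16 = -16 + I/3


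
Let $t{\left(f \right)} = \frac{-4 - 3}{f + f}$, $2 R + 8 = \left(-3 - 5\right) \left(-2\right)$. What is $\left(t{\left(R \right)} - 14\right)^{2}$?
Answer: $\frac{14161}{64} \approx 221.27$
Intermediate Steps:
$R = 4$ ($R = -4 + \frac{\left(-3 - 5\right) \left(-2\right)}{2} = -4 + \frac{\left(-8\right) \left(-2\right)}{2} = -4 + \frac{1}{2} \cdot 16 = -4 + 8 = 4$)
$t{\left(f \right)} = - \frac{7}{2 f}$
$\left(t{\left(R \right)} - 14\right)^{2} = \left(- \frac{7}{2 \cdot 4} - 14\right)^{2} = \left(\left(- \frac{7}{2}\right) \frac{1}{4} - 14\right)^{2} = \left(- \frac{7}{8} - 14\right)^{2} = \left(- \frac{119}{8}\right)^{2} = \frac{14161}{64}$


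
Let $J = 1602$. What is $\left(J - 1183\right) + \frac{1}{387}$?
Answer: $\frac{162154}{387} \approx 419.0$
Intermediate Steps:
$\left(J - 1183\right) + \frac{1}{387} = \left(1602 - 1183\right) + \frac{1}{387} = 419 + \frac{1}{387} = \frac{162154}{387}$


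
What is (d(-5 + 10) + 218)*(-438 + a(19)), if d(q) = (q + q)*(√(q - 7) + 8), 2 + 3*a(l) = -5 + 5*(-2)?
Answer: -396638/3 - 13310*I*√2/3 ≈ -1.3221e+5 - 6274.4*I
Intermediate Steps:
a(l) = -17/3 (a(l) = -⅔ + (-5 + 5*(-2))/3 = -⅔ + (-5 - 10)/3 = -⅔ + (⅓)*(-15) = -⅔ - 5 = -17/3)
d(q) = 2*q*(8 + √(-7 + q)) (d(q) = (2*q)*(√(-7 + q) + 8) = (2*q)*(8 + √(-7 + q)) = 2*q*(8 + √(-7 + q)))
(d(-5 + 10) + 218)*(-438 + a(19)) = (2*(-5 + 10)*(8 + √(-7 + (-5 + 10))) + 218)*(-438 - 17/3) = (2*5*(8 + √(-7 + 5)) + 218)*(-1331/3) = (2*5*(8 + √(-2)) + 218)*(-1331/3) = (2*5*(8 + I*√2) + 218)*(-1331/3) = ((80 + 10*I*√2) + 218)*(-1331/3) = (298 + 10*I*√2)*(-1331/3) = -396638/3 - 13310*I*√2/3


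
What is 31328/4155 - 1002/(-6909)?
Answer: 73536154/9568965 ≈ 7.6849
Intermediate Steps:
31328/4155 - 1002/(-6909) = 31328*(1/4155) - 1002*(-1/6909) = 31328/4155 + 334/2303 = 73536154/9568965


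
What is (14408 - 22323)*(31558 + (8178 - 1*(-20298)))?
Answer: -475169110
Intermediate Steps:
(14408 - 22323)*(31558 + (8178 - 1*(-20298))) = -7915*(31558 + (8178 + 20298)) = -7915*(31558 + 28476) = -7915*60034 = -475169110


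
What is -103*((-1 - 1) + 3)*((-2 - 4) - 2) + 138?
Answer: 962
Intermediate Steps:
-103*((-1 - 1) + 3)*((-2 - 4) - 2) + 138 = -103*(-2 + 3)*(-6 - 2) + 138 = -103*(-8) + 138 = 824 + 138 = 962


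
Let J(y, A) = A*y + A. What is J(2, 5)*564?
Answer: 8460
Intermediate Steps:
J(y, A) = A + A*y
J(2, 5)*564 = (5*(1 + 2))*564 = (5*3)*564 = 15*564 = 8460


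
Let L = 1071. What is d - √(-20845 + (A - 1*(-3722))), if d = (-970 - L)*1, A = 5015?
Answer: -2041 - 2*I*√3027 ≈ -2041.0 - 110.04*I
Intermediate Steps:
d = -2041 (d = (-970 - 1*1071)*1 = (-970 - 1071)*1 = -2041*1 = -2041)
d - √(-20845 + (A - 1*(-3722))) = -2041 - √(-20845 + (5015 - 1*(-3722))) = -2041 - √(-20845 + (5015 + 3722)) = -2041 - √(-20845 + 8737) = -2041 - √(-12108) = -2041 - 2*I*√3027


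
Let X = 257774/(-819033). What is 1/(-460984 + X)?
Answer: -819033/377561366246 ≈ -2.1693e-6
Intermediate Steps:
X = -257774/819033 (X = 257774*(-1/819033) = -257774/819033 ≈ -0.31473)
1/(-460984 + X) = 1/(-460984 - 257774/819033) = 1/(-377561366246/819033) = -819033/377561366246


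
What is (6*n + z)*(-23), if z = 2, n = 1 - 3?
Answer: 230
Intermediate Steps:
n = -2
(6*n + z)*(-23) = (6*(-2) + 2)*(-23) = (-12 + 2)*(-23) = -10*(-23) = 230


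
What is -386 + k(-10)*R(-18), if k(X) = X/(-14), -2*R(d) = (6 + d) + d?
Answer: -2627/7 ≈ -375.29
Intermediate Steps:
R(d) = -3 - d (R(d) = -((6 + d) + d)/2 = -(6 + 2*d)/2 = -3 - d)
k(X) = -X/14 (k(X) = X*(-1/14) = -X/14)
-386 + k(-10)*R(-18) = -386 + (-1/14*(-10))*(-3 - 1*(-18)) = -386 + 5*(-3 + 18)/7 = -386 + (5/7)*15 = -386 + 75/7 = -2627/7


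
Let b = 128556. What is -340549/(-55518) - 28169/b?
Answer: 7035955117/1189528668 ≈ 5.9149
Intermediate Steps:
-340549/(-55518) - 28169/b = -340549/(-55518) - 28169/128556 = -340549*(-1/55518) - 28169*1/128556 = 340549/55518 - 28169/128556 = 7035955117/1189528668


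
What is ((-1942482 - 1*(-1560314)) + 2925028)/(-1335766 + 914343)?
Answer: -2542860/421423 ≈ -6.0340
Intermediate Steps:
((-1942482 - 1*(-1560314)) + 2925028)/(-1335766 + 914343) = ((-1942482 + 1560314) + 2925028)/(-421423) = (-382168 + 2925028)*(-1/421423) = 2542860*(-1/421423) = -2542860/421423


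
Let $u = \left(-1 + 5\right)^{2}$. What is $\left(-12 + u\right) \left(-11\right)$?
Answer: $-44$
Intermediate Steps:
$u = 16$ ($u = 4^{2} = 16$)
$\left(-12 + u\right) \left(-11\right) = \left(-12 + 16\right) \left(-11\right) = 4 \left(-11\right) = -44$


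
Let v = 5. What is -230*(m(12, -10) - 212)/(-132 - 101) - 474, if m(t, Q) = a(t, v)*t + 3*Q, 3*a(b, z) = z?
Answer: -161502/233 ≈ -693.14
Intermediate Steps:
a(b, z) = z/3
m(t, Q) = 3*Q + 5*t/3 (m(t, Q) = ((⅓)*5)*t + 3*Q = 5*t/3 + 3*Q = 3*Q + 5*t/3)
-230*(m(12, -10) - 212)/(-132 - 101) - 474 = -230*((3*(-10) + (5/3)*12) - 212)/(-132 - 101) - 474 = -230*((-30 + 20) - 212)/(-233) - 474 = -230*(-10 - 212)*(-1)/233 - 474 = -(-51060)*(-1)/233 - 474 = -230*222/233 - 474 = -51060/233 - 474 = -161502/233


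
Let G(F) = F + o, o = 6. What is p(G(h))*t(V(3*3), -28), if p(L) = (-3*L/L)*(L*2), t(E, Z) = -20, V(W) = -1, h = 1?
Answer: 840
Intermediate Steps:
G(F) = 6 + F (G(F) = F + 6 = 6 + F)
p(L) = -6*L (p(L) = (-3*1)*(2*L) = -6*L)
p(G(h))*t(V(3*3), -28) = -6*(6 + 1)*(-20) = -6*7*(-20) = -42*(-20) = 840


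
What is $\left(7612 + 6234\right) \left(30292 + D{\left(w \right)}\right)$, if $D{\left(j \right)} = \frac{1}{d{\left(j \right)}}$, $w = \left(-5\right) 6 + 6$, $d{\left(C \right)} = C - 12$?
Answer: $\frac{7549607653}{18} \approx 4.1942 \cdot 10^{8}$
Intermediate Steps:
$d{\left(C \right)} = -12 + C$
$w = -24$ ($w = -30 + 6 = -24$)
$D{\left(j \right)} = \frac{1}{-12 + j}$
$\left(7612 + 6234\right) \left(30292 + D{\left(w \right)}\right) = \left(7612 + 6234\right) \left(30292 + \frac{1}{-12 - 24}\right) = 13846 \left(30292 + \frac{1}{-36}\right) = 13846 \left(30292 - \frac{1}{36}\right) = 13846 \cdot \frac{1090511}{36} = \frac{7549607653}{18}$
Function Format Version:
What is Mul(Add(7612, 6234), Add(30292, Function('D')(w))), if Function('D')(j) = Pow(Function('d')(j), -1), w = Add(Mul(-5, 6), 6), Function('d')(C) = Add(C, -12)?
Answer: Rational(7549607653, 18) ≈ 4.1942e+8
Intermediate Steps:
Function('d')(C) = Add(-12, C)
w = -24 (w = Add(-30, 6) = -24)
Function('D')(j) = Pow(Add(-12, j), -1)
Mul(Add(7612, 6234), Add(30292, Function('D')(w))) = Mul(Add(7612, 6234), Add(30292, Pow(Add(-12, -24), -1))) = Mul(13846, Add(30292, Pow(-36, -1))) = Mul(13846, Add(30292, Rational(-1, 36))) = Mul(13846, Rational(1090511, 36)) = Rational(7549607653, 18)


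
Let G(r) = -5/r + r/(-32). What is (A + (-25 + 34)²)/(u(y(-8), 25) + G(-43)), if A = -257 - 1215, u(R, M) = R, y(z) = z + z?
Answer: 147232/1539 ≈ 95.667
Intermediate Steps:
y(z) = 2*z
G(r) = -5/r - r/32 (G(r) = -5/r + r*(-1/32) = -5/r - r/32)
A = -1472
(A + (-25 + 34)²)/(u(y(-8), 25) + G(-43)) = (-1472 + (-25 + 34)²)/(2*(-8) + (-5/(-43) - 1/32*(-43))) = (-1472 + 9²)/(-16 + (-5*(-1/43) + 43/32)) = (-1472 + 81)/(-16 + (5/43 + 43/32)) = -1391/(-16 + 2009/1376) = -1391/(-20007/1376) = -1391*(-1376/20007) = 147232/1539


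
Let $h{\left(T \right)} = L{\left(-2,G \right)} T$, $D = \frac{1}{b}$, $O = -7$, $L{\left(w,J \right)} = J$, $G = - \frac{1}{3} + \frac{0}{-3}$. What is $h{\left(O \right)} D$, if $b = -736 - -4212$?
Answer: $\frac{7}{10428} \approx 0.00067127$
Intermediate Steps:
$G = - \frac{1}{3}$ ($G = \left(-1\right) \frac{1}{3} + 0 \left(- \frac{1}{3}\right) = - \frac{1}{3} + 0 = - \frac{1}{3} \approx -0.33333$)
$b = 3476$ ($b = -736 + 4212 = 3476$)
$D = \frac{1}{3476} \approx 0.00028769$
$h{\left(T \right)} = - \frac{T}{3}$
$h{\left(O \right)} D = \left(- \frac{1}{3}\right) \left(-7\right) \frac{1}{3476} = \frac{7}{3} \cdot \frac{1}{3476} = \frac{7}{10428}$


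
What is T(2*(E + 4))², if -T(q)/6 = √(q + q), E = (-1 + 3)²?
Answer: 1152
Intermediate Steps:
E = 4 (E = 2² = 4)
T(q) = -6*√2*√q (T(q) = -6*√(q + q) = -6*√2*√q)
T(2*(E + 4))² = (-6*√2*√(2*(4 + 4)))² = (-6*√2*√(2*8))² = (-6*√2*√16)² = (-6*√2*4)² = (-24*√2)² = 1152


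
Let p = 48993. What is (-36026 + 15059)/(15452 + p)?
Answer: -20967/64445 ≈ -0.32535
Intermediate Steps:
(-36026 + 15059)/(15452 + p) = (-36026 + 15059)/(15452 + 48993) = -20967/64445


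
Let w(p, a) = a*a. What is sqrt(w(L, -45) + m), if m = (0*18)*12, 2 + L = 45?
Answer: 45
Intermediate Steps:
L = 43 (L = -2 + 45 = 43)
w(p, a) = a**2
m = 0 (m = 0*12 = 0)
sqrt(w(L, -45) + m) = sqrt((-45)**2 + 0) = sqrt(2025 + 0) = sqrt(2025) = 45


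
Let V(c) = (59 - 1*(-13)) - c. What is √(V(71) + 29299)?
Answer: 10*√293 ≈ 171.17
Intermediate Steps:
V(c) = 72 - c (V(c) = (59 + 13) - c = 72 - c)
√(V(71) + 29299) = √((72 - 1*71) + 29299) = √((72 - 71) + 29299) = √(1 + 29299) = √29300 = 10*√293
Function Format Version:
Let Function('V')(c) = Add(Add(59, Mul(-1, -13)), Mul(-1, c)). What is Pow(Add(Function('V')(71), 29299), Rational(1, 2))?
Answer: Mul(10, Pow(293, Rational(1, 2))) ≈ 171.17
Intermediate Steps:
Function('V')(c) = Add(72, Mul(-1, c)) (Function('V')(c) = Add(Add(59, 13), Mul(-1, c)) = Add(72, Mul(-1, c)))
Pow(Add(Function('V')(71), 29299), Rational(1, 2)) = Pow(Add(Add(72, Mul(-1, 71)), 29299), Rational(1, 2)) = Pow(Add(Add(72, -71), 29299), Rational(1, 2)) = Pow(Add(1, 29299), Rational(1, 2)) = Pow(29300, Rational(1, 2)) = Mul(10, Pow(293, Rational(1, 2)))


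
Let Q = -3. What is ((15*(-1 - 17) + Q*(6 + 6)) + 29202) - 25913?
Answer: 2983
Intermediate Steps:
((15*(-1 - 17) + Q*(6 + 6)) + 29202) - 25913 = ((15*(-1 - 17) - 3*(6 + 6)) + 29202) - 25913 = ((15*(-18) - 3*12) + 29202) - 25913 = ((-270 - 36) + 29202) - 25913 = (-306 + 29202) - 25913 = 28896 - 25913 = 2983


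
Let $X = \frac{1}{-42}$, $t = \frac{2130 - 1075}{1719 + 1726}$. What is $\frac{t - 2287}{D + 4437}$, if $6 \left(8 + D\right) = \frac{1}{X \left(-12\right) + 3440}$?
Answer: $- \frac{227651769744}{440929046675} \approx -0.5163$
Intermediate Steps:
$t = \frac{211}{689}$ ($t = \frac{1055}{3445} = 1055 \cdot \frac{1}{3445} = \frac{211}{689} \approx 0.30624$)
$X = - \frac{1}{42} \approx -0.02381$
$D = - \frac{1155929}{144492}$ ($D = -8 + \frac{1}{6 \left(\left(- \frac{1}{42}\right) \left(-12\right) + 3440\right)} = -8 + \frac{1}{6 \left(\frac{2}{7} + 3440\right)} = -8 + \frac{1}{6 \cdot \frac{24082}{7}} = -8 + \frac{1}{6} \cdot \frac{7}{24082} = -8 + \frac{7}{144492} = - \frac{1155929}{144492} \approx -8.0$)
$\frac{t - 2287}{D + 4437} = \frac{\frac{211}{689} - 2287}{- \frac{1155929}{144492} + 4437} = - \frac{1575532}{689 \cdot \frac{639955075}{144492}} = \left(- \frac{1575532}{689}\right) \frac{144492}{639955075} = - \frac{227651769744}{440929046675}$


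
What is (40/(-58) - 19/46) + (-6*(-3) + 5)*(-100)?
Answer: -3069671/1334 ≈ -2301.1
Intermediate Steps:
(40/(-58) - 19/46) + (-6*(-3) + 5)*(-100) = (40*(-1/58) - 19*1/46) + (18 + 5)*(-100) = (-20/29 - 19/46) + 23*(-100) = -1471/1334 - 2300 = -3069671/1334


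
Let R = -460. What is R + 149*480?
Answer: 71060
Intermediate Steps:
R + 149*480 = -460 + 149*480 = -460 + 71520 = 71060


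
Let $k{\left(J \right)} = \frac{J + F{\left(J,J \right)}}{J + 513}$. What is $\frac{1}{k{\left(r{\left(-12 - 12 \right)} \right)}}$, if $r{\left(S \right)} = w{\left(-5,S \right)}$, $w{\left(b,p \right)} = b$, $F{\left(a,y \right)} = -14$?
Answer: $- \frac{508}{19} \approx -26.737$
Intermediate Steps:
$r{\left(S \right)} = -5$
$k{\left(J \right)} = \frac{-14 + J}{513 + J}$ ($k{\left(J \right)} = \frac{J - 14}{J + 513} = \frac{-14 + J}{513 + J}$)
$\frac{1}{k{\left(r{\left(-12 - 12 \right)} \right)}} = \frac{1}{\frac{1}{513 - 5} \left(-14 - 5\right)} = \frac{1}{\frac{1}{508} \left(-19\right)} = \frac{1}{- \frac{19}{508}} = - \frac{508}{19}$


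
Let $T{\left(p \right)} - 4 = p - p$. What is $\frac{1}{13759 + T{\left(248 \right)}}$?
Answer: $\frac{1}{13763} \approx 7.2659 \cdot 10^{-5}$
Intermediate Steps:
$T{\left(p \right)} = 4$ ($T{\left(p \right)} = 4 + \left(p - p\right) = 4 + 0 = 4$)
$\frac{1}{13759 + T{\left(248 \right)}} = \frac{1}{13759 + 4} = \frac{1}{13763}$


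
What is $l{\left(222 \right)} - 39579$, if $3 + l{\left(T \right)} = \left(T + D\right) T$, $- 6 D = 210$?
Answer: $1932$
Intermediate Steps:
$D = -35$ ($D = \left(- \frac{1}{6}\right) 210 = -35$)
$l{\left(T \right)} = -3 + T \left(-35 + T\right)$ ($l{\left(T \right)} = -3 + \left(T - 35\right) T = -3 + \left(-35 + T\right) T = -3 + T \left(-35 + T\right)$)
$l{\left(222 \right)} - 39579 = \left(-3 + 222^{2} - 7770\right) - 39579 = \left(-3 + 49284 - 7770\right) - 39579 = 41511 - 39579 = 1932$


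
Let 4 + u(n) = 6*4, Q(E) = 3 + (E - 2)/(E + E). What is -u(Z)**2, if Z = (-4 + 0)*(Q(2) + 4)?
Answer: -400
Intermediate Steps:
Q(E) = 3 + (-2 + E)/(2*E) (Q(E) = 3 + (-2 + E)/((2*E)) = 3 + (-2 + E)*(1/(2*E)) = 3 + (-2 + E)/(2*E))
Z = -28 (Z = (-4 + 0)*((7/2 - 1/2) + 4) = -4*((7/2 - 1*1/2) + 4) = -4*((7/2 - 1/2) + 4) = -4*(3 + 4) = -4*7 = -28)
u(n) = 20 (u(n) = -4 + 6*4 = -4 + 24 = 20)
-u(Z)**2 = -1*20**2 = -1*400 = -400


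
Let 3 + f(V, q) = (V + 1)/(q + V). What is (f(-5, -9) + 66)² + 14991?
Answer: 930808/49 ≈ 18996.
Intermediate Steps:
f(V, q) = -3 + (1 + V)/(V + q) (f(V, q) = -3 + (V + 1)/(q + V) = -3 + (1 + V)/(V + q))
(f(-5, -9) + 66)² + 14991 = ((1 - 3*(-9) - 2*(-5))/(-5 - 9) + 66)² + 14991 = ((1 + 27 + 10)/(-14) + 66)² + 14991 = (-1/14*38 + 66)² + 14991 = (-19/7 + 66)² + 14991 = (443/7)² + 14991 = 196249/49 + 14991 = 930808/49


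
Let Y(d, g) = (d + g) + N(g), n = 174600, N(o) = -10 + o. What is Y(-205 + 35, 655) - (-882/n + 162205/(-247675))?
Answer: 108654047983/96097900 ≈ 1130.7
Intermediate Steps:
Y(d, g) = -10 + d + 2*g (Y(d, g) = (d + g) + (-10 + g) = -10 + d + 2*g)
Y(-205 + 35, 655) - (-882/n + 162205/(-247675)) = (-10 + (-205 + 35) + 2*655) - (-882/174600 + 162205/(-247675)) = (-10 - 170 + 1310) - (-882*1/174600 + 162205*(-1/247675)) = 1130 - (-49/9700 - 32441/49535) = 1130 - 1*(-63420983/96097900) = 1130 + 63420983/96097900 = 108654047983/96097900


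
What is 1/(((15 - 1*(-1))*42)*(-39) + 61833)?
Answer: 1/35625 ≈ 2.8070e-5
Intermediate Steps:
1/(((15 - 1*(-1))*42)*(-39) + 61833) = 1/(((15 + 1)*42)*(-39) + 61833) = 1/((16*42)*(-39) + 61833) = 1/(672*(-39) + 61833) = 1/(-26208 + 61833) = 1/35625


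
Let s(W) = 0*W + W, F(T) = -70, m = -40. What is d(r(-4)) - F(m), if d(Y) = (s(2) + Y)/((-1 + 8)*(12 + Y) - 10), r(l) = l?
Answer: 1609/23 ≈ 69.957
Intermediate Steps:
s(W) = W (s(W) = 0 + W = W)
d(Y) = (2 + Y)/(74 + 7*Y) (d(Y) = (2 + Y)/((-1 + 8)*(12 + Y) - 10) = (2 + Y)/(7*(12 + Y) - 10) = (2 + Y)/((84 + 7*Y) - 10) = (2 + Y)/(74 + 7*Y))
d(r(-4)) - F(m) = (2 - 4)/(74 + 7*(-4)) - 1*(-70) = -2/(74 - 28) + 70 = -2/46 + 70 = (1/46)*(-2) + 70 = -1/23 + 70 = 1609/23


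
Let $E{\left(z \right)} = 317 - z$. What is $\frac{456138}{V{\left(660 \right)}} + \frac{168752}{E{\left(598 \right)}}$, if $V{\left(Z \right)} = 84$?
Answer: $\frac{18999935}{3934} \approx 4829.7$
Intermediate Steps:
$\frac{456138}{V{\left(660 \right)}} + \frac{168752}{E{\left(598 \right)}} = \frac{456138}{84} + \frac{168752}{317 - 598} = 456138 \cdot \frac{1}{84} + \frac{168752}{317 - 598} = \frac{76023}{14} + \frac{168752}{-281} = \frac{76023}{14} + 168752 \left(- \frac{1}{281}\right) = \frac{76023}{14} - \frac{168752}{281} = \frac{18999935}{3934}$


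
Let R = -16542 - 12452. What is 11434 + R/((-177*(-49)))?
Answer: 14162584/1239 ≈ 11431.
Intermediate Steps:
R = -28994
11434 + R/((-177*(-49))) = 11434 - 28994/((-177*(-49))) = 11434 - 28994/8673 = 11434 - 28994*1/8673 = 11434 - 4142/1239 = 14162584/1239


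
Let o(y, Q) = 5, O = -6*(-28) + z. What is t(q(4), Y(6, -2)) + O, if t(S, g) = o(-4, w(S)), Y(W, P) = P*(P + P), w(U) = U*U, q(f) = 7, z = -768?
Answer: -595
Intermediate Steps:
w(U) = U**2
O = -600 (O = -6*(-28) - 768 = 168 - 768 = -600)
Y(W, P) = 2*P**2 (Y(W, P) = P*(2*P) = 2*P**2)
t(S, g) = 5
t(q(4), Y(6, -2)) + O = 5 - 600 = -595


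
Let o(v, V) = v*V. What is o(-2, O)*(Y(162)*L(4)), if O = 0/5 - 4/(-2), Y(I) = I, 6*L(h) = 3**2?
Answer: -972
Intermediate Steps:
L(h) = 3/2 (L(h) = (1/6)*3**2 = (1/6)*9 = 3/2)
O = 2 (O = 0*(1/5) - 4*(-1/2) = 0 + 2 = 2)
o(v, V) = V*v
o(-2, O)*(Y(162)*L(4)) = (2*(-2))*(162*(3/2)) = -4*243 = -972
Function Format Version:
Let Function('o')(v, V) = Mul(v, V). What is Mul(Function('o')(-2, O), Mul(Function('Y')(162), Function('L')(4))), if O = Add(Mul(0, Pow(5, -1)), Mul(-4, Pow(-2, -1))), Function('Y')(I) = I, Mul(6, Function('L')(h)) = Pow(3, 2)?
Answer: -972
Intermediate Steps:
Function('L')(h) = Rational(3, 2) (Function('L')(h) = Mul(Rational(1, 6), Pow(3, 2)) = Mul(Rational(1, 6), 9) = Rational(3, 2))
O = 2 (O = Add(Mul(0, Rational(1, 5)), Mul(-4, Rational(-1, 2))) = Add(0, 2) = 2)
Function('o')(v, V) = Mul(V, v)
Mul(Function('o')(-2, O), Mul(Function('Y')(162), Function('L')(4))) = Mul(Mul(2, -2), Mul(162, Rational(3, 2))) = Mul(-4, 243) = -972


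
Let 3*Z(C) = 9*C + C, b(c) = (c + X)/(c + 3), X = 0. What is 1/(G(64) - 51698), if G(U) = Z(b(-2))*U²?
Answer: -3/237014 ≈ -1.2657e-5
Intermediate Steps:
b(c) = c/(3 + c) (b(c) = (c + 0)/(c + 3) = c/(3 + c))
Z(C) = 10*C/3 (Z(C) = (9*C + C)/3 = (10*C)/3 = 10*C/3)
G(U) = -20*U²/3 (G(U) = (10*(-2/(3 - 2))/3)*U² = (10*(-2/1)/3)*U² = (10*(-2*1)/3)*U² = ((10/3)*(-2))*U² = -20*U²/3)
1/(G(64) - 51698) = 1/(-20/3*64² - 51698) = 1/(-20/3*4096 - 51698) = 1/(-81920/3 - 51698) = 1/(-237014/3) = -3/237014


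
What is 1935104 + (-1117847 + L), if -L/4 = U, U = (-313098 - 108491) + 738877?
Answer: -451895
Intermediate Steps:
U = 317288 (U = -421589 + 738877 = 317288)
L = -1269152 (L = -4*317288 = -1269152)
1935104 + (-1117847 + L) = 1935104 + (-1117847 - 1269152) = 1935104 - 2386999 = -451895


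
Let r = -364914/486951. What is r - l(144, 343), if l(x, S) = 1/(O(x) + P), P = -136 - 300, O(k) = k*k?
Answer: -129969143/173422900 ≈ -0.74943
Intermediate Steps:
O(k) = k²
P = -436
l(x, S) = 1/(-436 + x²) (l(x, S) = 1/(x² - 436) = 1/(-436 + x²))
r = -6402/8543 (r = -364914*1/486951 = -6402/8543 ≈ -0.74939)
r - l(144, 343) = -6402/8543 - 1/(-436 + 144²) = -6402/8543 - 1/(-436 + 20736) = -6402/8543 - 1/20300 = -129969143/173422900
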